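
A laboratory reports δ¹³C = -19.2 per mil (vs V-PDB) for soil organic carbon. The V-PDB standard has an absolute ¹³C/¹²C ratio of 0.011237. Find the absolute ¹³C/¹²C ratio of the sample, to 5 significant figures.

R_sample = R_standard × (δ¹³C/1000 + 1)
R_sample = 0.011237 × (-19.2/1000 + 1) = 0.011237 × 0.980800
R_sample = 0.0110212

0.011021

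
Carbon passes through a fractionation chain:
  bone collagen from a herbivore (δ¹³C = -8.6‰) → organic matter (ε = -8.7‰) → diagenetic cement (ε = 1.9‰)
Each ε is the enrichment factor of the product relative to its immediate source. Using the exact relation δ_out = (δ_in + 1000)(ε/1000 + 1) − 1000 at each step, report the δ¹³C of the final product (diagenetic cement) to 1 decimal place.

-15.4‰

step 1: δ = (-8.60 + 1000)·(-8.7/1000 + 1) − 1000 = -17.23‰
step 2: δ = (-17.23 + 1000)·(1.9/1000 + 1) − 1000 = -15.36‰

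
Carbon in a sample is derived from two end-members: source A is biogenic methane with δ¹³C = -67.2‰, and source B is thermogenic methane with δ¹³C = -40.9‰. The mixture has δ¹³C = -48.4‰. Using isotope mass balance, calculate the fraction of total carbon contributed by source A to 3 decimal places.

δ_mix = f_A·δ_A + (1 − f_A)·δ_B  ⇒  f_A = (δ_mix − δ_B)/(δ_A − δ_B)
f_A = (-48.4 − (-40.9)) / (-67.2 − (-40.9))
f_A = -7.5 / -26.3 = 0.2852

0.285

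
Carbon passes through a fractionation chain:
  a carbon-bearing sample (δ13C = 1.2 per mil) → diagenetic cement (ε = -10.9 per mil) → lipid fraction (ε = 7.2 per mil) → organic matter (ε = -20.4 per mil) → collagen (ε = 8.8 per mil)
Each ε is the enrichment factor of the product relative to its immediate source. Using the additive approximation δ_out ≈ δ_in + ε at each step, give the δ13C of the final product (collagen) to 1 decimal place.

step 1: δ ≈ 1.2 + (-10.9) = -9.7 per mil
step 2: δ ≈ -9.7 + (7.2) = -2.5 per mil
step 3: δ ≈ -2.5 + (-20.4) = -22.9 per mil
step 4: δ ≈ -22.9 + (8.8) = -14.1 per mil

-14.1 per mil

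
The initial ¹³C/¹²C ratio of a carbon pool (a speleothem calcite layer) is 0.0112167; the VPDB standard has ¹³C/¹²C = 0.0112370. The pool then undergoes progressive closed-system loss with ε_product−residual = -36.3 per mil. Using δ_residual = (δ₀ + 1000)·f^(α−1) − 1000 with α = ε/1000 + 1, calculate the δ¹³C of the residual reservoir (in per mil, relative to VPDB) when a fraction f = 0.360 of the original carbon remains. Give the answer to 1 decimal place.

35.9 per mil

δ₀ = (0.0112167/0.0112370 − 1)×1000 = (0.998193 − 1)×1000 = -1.807 per mil
α − 1 = ε/1000 = -0.0363
f^(α−1) = 0.360^(-0.0363) = 1.037782
δ_res = (-1.807 + 1000) × 1.037782 − 1000 = 1035.907 − 1000 = 35.91 per mil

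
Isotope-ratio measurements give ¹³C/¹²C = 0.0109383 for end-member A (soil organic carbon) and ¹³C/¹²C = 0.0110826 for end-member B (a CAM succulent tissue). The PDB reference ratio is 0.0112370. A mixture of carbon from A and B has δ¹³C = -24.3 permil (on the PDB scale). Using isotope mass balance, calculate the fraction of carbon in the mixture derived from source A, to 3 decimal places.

δ_A = (0.0109383/0.0112370 − 1)×1000 = (0.973418 − 1)×1000 = -26.582 permil
δ_B = (0.0110826/0.0112370 − 1)×1000 = (0.986260 − 1)×1000 = -13.740 permil
f_A = (δ_mix − δ_B)/(δ_A − δ_B) = (-24.3 − (-13.740))/(-26.582 − (-13.740))
f_A = -10.560 / -12.842 = 0.8223

0.822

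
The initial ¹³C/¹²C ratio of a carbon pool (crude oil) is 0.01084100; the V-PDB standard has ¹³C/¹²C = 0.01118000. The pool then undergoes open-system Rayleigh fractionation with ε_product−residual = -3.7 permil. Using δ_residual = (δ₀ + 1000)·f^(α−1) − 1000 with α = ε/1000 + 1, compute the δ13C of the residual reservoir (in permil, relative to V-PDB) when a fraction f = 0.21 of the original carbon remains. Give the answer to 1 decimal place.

δ₀ = (0.01084100/0.01118000 − 1)×1000 = (0.969678 − 1)×1000 = -30.322 permil
α − 1 = ε/1000 = -0.0037
f^(α−1) = 0.21^(-0.0037) = 1.005791
δ_res = (-30.322 + 1000) × 1.005791 − 1000 = 975.293 − 1000 = -24.71 permil

-24.7 permil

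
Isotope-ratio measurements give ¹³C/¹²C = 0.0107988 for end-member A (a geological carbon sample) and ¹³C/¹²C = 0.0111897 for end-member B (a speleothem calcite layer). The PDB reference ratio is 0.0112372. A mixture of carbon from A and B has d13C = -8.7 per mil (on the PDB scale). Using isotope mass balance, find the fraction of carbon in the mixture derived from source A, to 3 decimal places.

δ_A = (0.0107988/0.0112372 − 1)×1000 = (0.960987 − 1)×1000 = -39.013 per mil
δ_B = (0.0111897/0.0112372 − 1)×1000 = (0.995773 − 1)×1000 = -4.227 per mil
f_A = (δ_mix − δ_B)/(δ_A − δ_B) = (-8.7 − (-4.227))/(-39.013 − (-4.227))
f_A = -4.473 / -34.786 = 0.1286

0.129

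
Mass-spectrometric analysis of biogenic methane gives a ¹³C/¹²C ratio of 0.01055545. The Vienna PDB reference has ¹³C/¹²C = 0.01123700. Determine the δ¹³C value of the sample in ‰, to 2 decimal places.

δ¹³C = (R_sample / R_standard − 1) × 1000
R_sample / R_standard = 0.01055545 / 0.01123700 = 0.939348
δ¹³C = (0.939348 − 1) × 1000 = -60.652‰

-60.65‰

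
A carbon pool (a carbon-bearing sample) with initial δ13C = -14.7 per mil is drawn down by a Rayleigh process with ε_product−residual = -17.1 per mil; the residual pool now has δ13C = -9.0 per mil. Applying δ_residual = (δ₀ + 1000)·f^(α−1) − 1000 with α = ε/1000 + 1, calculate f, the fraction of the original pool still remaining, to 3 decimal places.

0.714

α − 1 = ε/1000 = -0.0171
(δ_res + 1000)/(δ₀ + 1000) = (-9.0 + 1000)/(-14.7 + 1000) = 991.0/985.3 = 1.005785
f = 1.005785^(1/-0.0171) = exp(ln(1.005785)/-0.0171) = exp(0.00577/-0.0171)
f = exp(-0.3373) = 0.7137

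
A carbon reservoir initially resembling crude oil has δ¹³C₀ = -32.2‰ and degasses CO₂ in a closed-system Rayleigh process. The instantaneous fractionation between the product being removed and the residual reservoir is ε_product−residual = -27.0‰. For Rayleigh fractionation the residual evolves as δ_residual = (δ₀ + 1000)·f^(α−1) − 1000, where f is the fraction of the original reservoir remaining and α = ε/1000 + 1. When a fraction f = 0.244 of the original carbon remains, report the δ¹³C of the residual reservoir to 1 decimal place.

5.4‰

Rayleigh residual: δ_res = (δ₀ + 1000)·f^(α−1) − 1000
α = ε/1000 + 1 = 0.97300, so α − 1 = -0.02700
f^(α−1) = 0.244^(-0.02700) = 1.038820
δ_res = (-32.2 + 1000) × 1.038820 − 1000 = 1005.370 − 1000 = 5.37‰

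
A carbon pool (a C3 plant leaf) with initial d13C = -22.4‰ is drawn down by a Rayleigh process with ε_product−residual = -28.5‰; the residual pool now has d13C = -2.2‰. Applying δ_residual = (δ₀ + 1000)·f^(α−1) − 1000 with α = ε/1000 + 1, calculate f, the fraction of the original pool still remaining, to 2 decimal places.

0.49

α − 1 = ε/1000 = -0.0285
(δ_res + 1000)/(δ₀ + 1000) = (-2.2 + 1000)/(-22.4 + 1000) = 997.8/977.6 = 1.020663
f = 1.020663^(1/-0.0285) = exp(ln(1.020663)/-0.0285) = exp(0.02045/-0.0285)
f = exp(-0.7176) = 0.4879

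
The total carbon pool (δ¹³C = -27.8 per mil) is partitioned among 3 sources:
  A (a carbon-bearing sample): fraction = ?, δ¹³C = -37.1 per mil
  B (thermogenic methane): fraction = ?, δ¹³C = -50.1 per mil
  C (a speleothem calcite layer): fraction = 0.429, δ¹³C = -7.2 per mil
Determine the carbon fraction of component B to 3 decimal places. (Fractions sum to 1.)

0.271

Let f_B and f_A be the unknown fractions; fractions sum to 1 so f_B + f_A = 0.571.
Mass balance: Σ fᵢ·δᵢ = δ_bulk ⇒ f_B·(-50.1) + f_A·(-37.1) = -27.8 − (-3.089) = -24.711
Substitute f_A = 0.571 − f_B:
f_B·(-50.1 − -37.1) = -24.711 − 0.571×(-37.1) = -3.527
f_B = -3.527 / -13.0 = 0.2713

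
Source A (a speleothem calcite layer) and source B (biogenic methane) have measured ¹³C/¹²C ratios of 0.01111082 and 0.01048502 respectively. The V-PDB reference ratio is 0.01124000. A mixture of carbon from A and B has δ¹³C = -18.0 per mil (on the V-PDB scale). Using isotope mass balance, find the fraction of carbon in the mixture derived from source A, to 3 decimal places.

0.883

δ_A = (0.01111082/0.01124000 − 1)×1000 = (0.988507 − 1)×1000 = -11.493 per mil
δ_B = (0.01048502/0.01124000 − 1)×1000 = (0.932831 − 1)×1000 = -67.169 per mil
f_A = (δ_mix − δ_B)/(δ_A − δ_B) = (-18.0 − (-67.169))/(-11.493 − (-67.169))
f_A = 49.169 / 55.676 = 0.8831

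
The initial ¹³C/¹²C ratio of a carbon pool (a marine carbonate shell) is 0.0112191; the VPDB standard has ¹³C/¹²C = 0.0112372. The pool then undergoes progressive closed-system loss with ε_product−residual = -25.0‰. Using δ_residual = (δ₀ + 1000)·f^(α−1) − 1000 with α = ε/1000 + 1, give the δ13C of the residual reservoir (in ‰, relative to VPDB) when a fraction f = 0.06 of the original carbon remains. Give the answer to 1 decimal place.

71.1‰

δ₀ = (0.0112191/0.0112372 − 1)×1000 = (0.998389 − 1)×1000 = -1.611‰
α − 1 = ε/1000 = -0.0250
f^(α−1) = 0.06^(-0.0250) = 1.072868
δ_res = (-1.611 + 1000) × 1.072868 − 1000 = 1071.140 − 1000 = 71.14‰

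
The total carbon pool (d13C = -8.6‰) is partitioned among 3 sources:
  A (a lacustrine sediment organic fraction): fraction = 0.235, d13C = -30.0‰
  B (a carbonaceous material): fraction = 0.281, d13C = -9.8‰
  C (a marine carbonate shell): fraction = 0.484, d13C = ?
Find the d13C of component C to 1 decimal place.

2.5‰

Isotope mass balance: δ_bulk = Σ fᵢ·δᵢ.
-8.6 = 0.235×(-30.0) + 0.281×(-9.8) + 0.484×δ_C
0.484·δ_C = -8.6 − (-9.804) = 1.204
δ_C = 1.204 / 0.484 = 2.49‰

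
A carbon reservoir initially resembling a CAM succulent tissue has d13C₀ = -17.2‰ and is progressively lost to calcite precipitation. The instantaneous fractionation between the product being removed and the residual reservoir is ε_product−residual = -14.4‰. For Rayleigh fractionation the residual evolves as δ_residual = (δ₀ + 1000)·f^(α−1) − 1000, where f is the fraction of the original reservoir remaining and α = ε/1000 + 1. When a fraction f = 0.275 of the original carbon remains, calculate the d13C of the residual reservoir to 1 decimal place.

1.2‰

Rayleigh residual: δ_res = (δ₀ + 1000)·f^(α−1) − 1000
α = ε/1000 + 1 = 0.98560, so α − 1 = -0.01440
f^(α−1) = 0.275^(-0.01440) = 1.018764
δ_res = (-17.2 + 1000) × 1.018764 − 1000 = 1001.241 − 1000 = 1.24‰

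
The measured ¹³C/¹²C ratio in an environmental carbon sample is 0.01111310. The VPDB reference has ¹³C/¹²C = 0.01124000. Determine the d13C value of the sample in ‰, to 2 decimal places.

d13C = (R_sample / R_standard − 1) × 1000
R_sample / R_standard = 0.01111310 / 0.01124000 = 0.988710
d13C = (0.988710 − 1) × 1000 = -11.290‰

-11.29‰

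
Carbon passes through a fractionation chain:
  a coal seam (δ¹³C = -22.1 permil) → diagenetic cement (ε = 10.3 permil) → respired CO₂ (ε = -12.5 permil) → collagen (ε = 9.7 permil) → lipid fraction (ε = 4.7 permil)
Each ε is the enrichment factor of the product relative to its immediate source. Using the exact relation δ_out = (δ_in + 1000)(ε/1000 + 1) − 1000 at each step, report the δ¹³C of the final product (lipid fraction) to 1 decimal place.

-10.3 permil

step 1: δ = (-22.10 + 1000)·(10.3/1000 + 1) − 1000 = -12.03 permil
step 2: δ = (-12.03 + 1000)·(-12.5/1000 + 1) − 1000 = -24.38 permil
step 3: δ = (-24.38 + 1000)·(9.7/1000 + 1) − 1000 = -14.91 permil
step 4: δ = (-14.91 + 1000)·(4.7/1000 + 1) − 1000 = -10.28 permil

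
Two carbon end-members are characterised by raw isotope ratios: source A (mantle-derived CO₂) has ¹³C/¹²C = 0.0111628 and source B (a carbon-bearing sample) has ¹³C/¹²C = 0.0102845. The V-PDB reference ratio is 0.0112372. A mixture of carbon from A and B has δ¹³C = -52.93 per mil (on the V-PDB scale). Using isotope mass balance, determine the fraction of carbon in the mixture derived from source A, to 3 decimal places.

0.408

δ_A = (0.0111628/0.0112372 − 1)×1000 = (0.993379 − 1)×1000 = -6.621 per mil
δ_B = (0.0102845/0.0112372 − 1)×1000 = (0.915219 − 1)×1000 = -84.781 per mil
f_A = (δ_mix − δ_B)/(δ_A − δ_B) = (-52.93 − (-84.781))/(-6.621 − (-84.781))
f_A = 31.851 / 78.160 = 0.4075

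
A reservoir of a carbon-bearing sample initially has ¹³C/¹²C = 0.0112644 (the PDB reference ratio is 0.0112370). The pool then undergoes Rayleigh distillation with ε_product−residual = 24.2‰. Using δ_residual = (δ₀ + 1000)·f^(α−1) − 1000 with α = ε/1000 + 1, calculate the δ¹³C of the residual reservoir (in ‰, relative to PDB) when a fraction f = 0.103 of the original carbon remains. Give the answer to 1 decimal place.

δ₀ = (0.0112644/0.0112370 − 1)×1000 = (1.002438 − 1)×1000 = 2.438‰
α − 1 = ε/1000 = 0.0242
f^(α−1) = 0.103^(0.0242) = 0.946478
δ_res = (2.438 + 1000) × 0.946478 − 1000 = 948.786 − 1000 = -51.21‰

-51.2‰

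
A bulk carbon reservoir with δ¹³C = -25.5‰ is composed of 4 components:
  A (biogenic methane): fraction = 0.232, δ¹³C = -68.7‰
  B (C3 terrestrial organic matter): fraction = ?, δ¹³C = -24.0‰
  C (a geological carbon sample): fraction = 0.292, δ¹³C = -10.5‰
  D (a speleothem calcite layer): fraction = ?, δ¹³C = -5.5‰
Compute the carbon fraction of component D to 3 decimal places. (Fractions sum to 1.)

0.266

Let f_D and f_B be the unknown fractions; fractions sum to 1 so f_D + f_B = 0.476.
Mass balance: Σ fᵢ·δᵢ = δ_bulk ⇒ f_D·(-5.5) + f_B·(-24.0) = -25.5 − (-19.004) = -6.496
Substitute f_B = 0.476 − f_D:
f_D·(-5.5 − -24.0) = -6.496 − 0.476×(-24.0) = 4.928
f_D = 4.928 / 18.5 = 0.2664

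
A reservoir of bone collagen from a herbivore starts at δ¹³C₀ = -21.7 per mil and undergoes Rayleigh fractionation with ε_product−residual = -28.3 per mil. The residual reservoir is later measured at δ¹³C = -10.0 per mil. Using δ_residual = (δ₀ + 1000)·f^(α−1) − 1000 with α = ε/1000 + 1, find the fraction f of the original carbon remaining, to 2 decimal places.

α − 1 = ε/1000 = -0.0283
(δ_res + 1000)/(δ₀ + 1000) = (-10.0 + 1000)/(-21.7 + 1000) = 990.0/978.3 = 1.011960
f = 1.011960^(1/-0.0283) = exp(ln(1.011960)/-0.0283) = exp(0.01189/-0.0283)
f = exp(-0.4201) = 0.6570

0.66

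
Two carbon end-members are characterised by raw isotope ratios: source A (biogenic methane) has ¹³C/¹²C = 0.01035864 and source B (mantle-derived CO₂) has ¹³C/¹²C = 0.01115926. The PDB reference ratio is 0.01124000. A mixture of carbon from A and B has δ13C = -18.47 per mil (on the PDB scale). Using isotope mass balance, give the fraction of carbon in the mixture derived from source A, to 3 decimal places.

δ_A = (0.01035864/0.01124000 − 1)×1000 = (0.921587 − 1)×1000 = -78.413 per mil
δ_B = (0.01115926/0.01124000 − 1)×1000 = (0.992817 − 1)×1000 = -7.183 per mil
f_A = (δ_mix − δ_B)/(δ_A − δ_B) = (-18.47 − (-7.183))/(-78.413 − (-7.183))
f_A = -11.287 / -71.230 = 0.1585

0.158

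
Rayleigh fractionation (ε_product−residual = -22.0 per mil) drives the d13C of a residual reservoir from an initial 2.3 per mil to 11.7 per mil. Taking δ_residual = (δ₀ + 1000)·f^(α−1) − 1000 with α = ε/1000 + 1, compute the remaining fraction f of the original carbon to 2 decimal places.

α − 1 = ε/1000 = -0.0220
(δ_res + 1000)/(δ₀ + 1000) = (11.7 + 1000)/(2.3 + 1000) = 1011.7/1002.3 = 1.009378
f = 1.009378^(1/-0.0220) = exp(ln(1.009378)/-0.0220) = exp(0.00933/-0.0220)
f = exp(-0.4243) = 0.6542

0.65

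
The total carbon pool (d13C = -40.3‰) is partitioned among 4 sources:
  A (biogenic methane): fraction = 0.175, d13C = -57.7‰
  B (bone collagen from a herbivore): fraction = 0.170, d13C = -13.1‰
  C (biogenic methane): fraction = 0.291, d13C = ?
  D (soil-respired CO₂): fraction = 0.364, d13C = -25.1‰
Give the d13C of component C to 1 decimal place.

-64.7‰

Isotope mass balance: δ_bulk = Σ fᵢ·δᵢ.
-40.3 = 0.175×(-57.7) + 0.170×(-13.1) + 0.291×δ_C + 0.364×(-25.1)
0.291·δ_C = -40.3 − (-21.461) = -18.839
δ_C = -18.839 / 0.291 = -64.74‰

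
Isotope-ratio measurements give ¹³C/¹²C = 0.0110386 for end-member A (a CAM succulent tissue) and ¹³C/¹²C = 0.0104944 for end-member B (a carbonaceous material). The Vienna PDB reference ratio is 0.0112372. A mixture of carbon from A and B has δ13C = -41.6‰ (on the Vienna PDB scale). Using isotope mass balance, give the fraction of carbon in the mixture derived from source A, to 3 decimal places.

0.506

δ_A = (0.0110386/0.0112372 − 1)×1000 = (0.982327 − 1)×1000 = -17.673‰
δ_B = (0.0104944/0.0112372 − 1)×1000 = (0.933898 − 1)×1000 = -66.102‰
f_A = (δ_mix − δ_B)/(δ_A − δ_B) = (-41.6 − (-66.102))/(-17.673 − (-66.102))
f_A = 24.502 / 48.428 = 0.5059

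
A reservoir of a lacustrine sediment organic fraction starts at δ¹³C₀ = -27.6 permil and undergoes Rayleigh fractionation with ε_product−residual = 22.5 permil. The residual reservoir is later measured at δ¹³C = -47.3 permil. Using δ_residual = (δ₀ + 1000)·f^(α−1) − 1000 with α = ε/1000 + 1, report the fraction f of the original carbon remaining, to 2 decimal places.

0.40

α − 1 = ε/1000 = 0.0225
(δ_res + 1000)/(δ₀ + 1000) = (-47.3 + 1000)/(-27.6 + 1000) = 952.7/972.4 = 0.979741
f = 0.979741^(1/0.0225) = exp(ln(0.979741)/0.0225) = exp(-0.02047/0.0225)
f = exp(-0.9097) = 0.4027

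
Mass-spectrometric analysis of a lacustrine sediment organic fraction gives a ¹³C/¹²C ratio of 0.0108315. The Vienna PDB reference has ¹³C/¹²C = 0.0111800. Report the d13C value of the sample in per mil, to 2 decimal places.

-31.17 per mil

d13C = (R_sample / R_standard − 1) × 1000
R_sample / R_standard = 0.0108315 / 0.0111800 = 0.968828
d13C = (0.968828 − 1) × 1000 = -31.172 per mil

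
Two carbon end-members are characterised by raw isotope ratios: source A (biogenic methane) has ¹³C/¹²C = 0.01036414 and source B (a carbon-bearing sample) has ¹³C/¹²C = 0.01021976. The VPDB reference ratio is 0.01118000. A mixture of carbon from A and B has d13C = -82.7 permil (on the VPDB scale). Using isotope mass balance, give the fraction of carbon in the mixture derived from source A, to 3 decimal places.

0.247

δ_A = (0.01036414/0.01118000 − 1)×1000 = (0.927025 − 1)×1000 = -72.975 permil
δ_B = (0.01021976/0.01118000 − 1)×1000 = (0.914111 − 1)×1000 = -85.889 permil
f_A = (δ_mix − δ_B)/(δ_A − δ_B) = (-82.7 − (-85.889))/(-72.975 − (-85.889))
f_A = 3.189 / 12.914 = 0.2469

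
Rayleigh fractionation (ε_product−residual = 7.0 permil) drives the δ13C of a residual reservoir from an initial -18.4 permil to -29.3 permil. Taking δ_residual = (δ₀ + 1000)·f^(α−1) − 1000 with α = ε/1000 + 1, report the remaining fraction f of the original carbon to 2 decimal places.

0.20

α − 1 = ε/1000 = 0.0070
(δ_res + 1000)/(δ₀ + 1000) = (-29.3 + 1000)/(-18.4 + 1000) = 970.7/981.6 = 0.988896
f = 0.988896^(1/0.0070) = exp(ln(0.988896)/0.0070) = exp(-0.01117/0.0070)
f = exp(-1.5952) = 0.2029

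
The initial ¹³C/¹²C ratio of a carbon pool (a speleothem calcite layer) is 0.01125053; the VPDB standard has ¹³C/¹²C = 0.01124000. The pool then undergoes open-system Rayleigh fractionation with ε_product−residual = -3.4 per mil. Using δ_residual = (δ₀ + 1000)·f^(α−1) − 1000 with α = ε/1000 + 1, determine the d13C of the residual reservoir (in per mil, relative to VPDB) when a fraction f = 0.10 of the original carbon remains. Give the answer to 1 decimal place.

δ₀ = (0.01125053/0.01124000 − 1)×1000 = (1.000937 − 1)×1000 = 0.937 per mil
α − 1 = ε/1000 = -0.0034
f^(α−1) = 0.10^(-0.0034) = 1.007860
δ_res = (0.937 + 1000) × 1.007860 − 1000 = 1008.804 − 1000 = 8.80 per mil

8.8 per mil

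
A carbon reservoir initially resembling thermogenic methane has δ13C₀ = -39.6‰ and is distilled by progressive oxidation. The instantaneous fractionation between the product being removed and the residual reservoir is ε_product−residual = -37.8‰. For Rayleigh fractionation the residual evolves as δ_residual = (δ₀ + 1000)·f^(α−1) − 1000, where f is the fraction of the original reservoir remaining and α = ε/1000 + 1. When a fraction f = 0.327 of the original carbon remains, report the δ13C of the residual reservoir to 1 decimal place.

Rayleigh residual: δ_res = (δ₀ + 1000)·f^(α−1) − 1000
α = ε/1000 + 1 = 0.96220, so α − 1 = -0.03780
f^(α−1) = 0.327^(-0.03780) = 1.043158
δ_res = (-39.6 + 1000) × 1.043158 − 1000 = 1001.849 − 1000 = 1.85‰

1.8‰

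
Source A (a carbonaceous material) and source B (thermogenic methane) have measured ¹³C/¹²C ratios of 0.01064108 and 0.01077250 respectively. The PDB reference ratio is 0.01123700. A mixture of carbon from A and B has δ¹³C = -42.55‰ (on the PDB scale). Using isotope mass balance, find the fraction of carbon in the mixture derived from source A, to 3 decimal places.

0.104

δ_A = (0.01064108/0.01123700 − 1)×1000 = (0.946968 − 1)×1000 = -53.032‰
δ_B = (0.01077250/0.01123700 − 1)×1000 = (0.958663 − 1)×1000 = -41.337‰
f_A = (δ_mix − δ_B)/(δ_A − δ_B) = (-42.55 − (-41.337))/(-53.032 − (-41.337))
f_A = -1.213 / -11.695 = 0.1037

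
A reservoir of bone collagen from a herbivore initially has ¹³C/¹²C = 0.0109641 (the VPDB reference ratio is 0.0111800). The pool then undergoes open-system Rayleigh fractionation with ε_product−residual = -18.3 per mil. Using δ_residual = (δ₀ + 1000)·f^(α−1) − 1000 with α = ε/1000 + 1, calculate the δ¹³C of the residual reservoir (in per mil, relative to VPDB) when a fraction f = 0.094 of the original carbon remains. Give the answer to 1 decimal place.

24.1 per mil

δ₀ = (0.0109641/0.0111800 − 1)×1000 = (0.980689 − 1)×1000 = -19.311 per mil
α − 1 = ε/1000 = -0.0183
f^(α−1) = 0.094^(-0.0183) = 1.044219
δ_res = (-19.311 + 1000) × 1.044219 − 1000 = 1024.054 − 1000 = 24.05 per mil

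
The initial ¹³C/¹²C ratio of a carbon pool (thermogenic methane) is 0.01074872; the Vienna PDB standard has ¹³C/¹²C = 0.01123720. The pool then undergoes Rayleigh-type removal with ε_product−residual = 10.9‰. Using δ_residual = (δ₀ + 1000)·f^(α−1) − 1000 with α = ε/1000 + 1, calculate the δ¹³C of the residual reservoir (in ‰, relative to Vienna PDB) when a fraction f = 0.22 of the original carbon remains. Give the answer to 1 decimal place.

δ₀ = (0.01074872/0.01123720 − 1)×1000 = (0.956530 − 1)×1000 = -43.470‰
α − 1 = ε/1000 = 0.0109
f^(α−1) = 0.22^(0.0109) = 0.983631
δ_res = (-43.470 + 1000) × 0.983631 − 1000 = 940.873 − 1000 = -59.13‰

-59.1‰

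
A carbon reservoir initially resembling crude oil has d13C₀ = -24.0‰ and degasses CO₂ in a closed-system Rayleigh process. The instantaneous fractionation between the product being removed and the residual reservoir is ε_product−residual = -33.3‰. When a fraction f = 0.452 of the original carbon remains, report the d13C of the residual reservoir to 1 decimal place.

Rayleigh residual: δ_res = (δ₀ + 1000)·f^(α−1) − 1000
α = ε/1000 + 1 = 0.96670, so α − 1 = -0.03330
f^(α−1) = 0.452^(-0.03330) = 1.026795
δ_res = (-24.0 + 1000) × 1.026795 − 1000 = 1002.152 − 1000 = 2.15‰

2.2‰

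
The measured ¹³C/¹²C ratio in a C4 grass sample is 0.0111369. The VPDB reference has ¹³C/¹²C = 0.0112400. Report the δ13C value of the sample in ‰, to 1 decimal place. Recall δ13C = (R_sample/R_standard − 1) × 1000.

-9.2‰

δ13C = (R_sample / R_standard − 1) × 1000
R_sample / R_standard = 0.0111369 / 0.0112400 = 0.990827
δ13C = (0.990827 − 1) × 1000 = -9.17‰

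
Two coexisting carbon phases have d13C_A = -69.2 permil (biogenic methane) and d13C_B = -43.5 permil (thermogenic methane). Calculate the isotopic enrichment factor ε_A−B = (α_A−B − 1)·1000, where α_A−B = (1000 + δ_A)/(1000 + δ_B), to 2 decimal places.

-26.87 permil

α_A−B = (1000 + -69.2) / (1000 + -43.5) = 930.8 / 956.5 = 0.973131
ε_A−B = (0.973131 − 1) × 1000 = -26.869 permil
(The approximation ε ≈ δ_A − δ_B would give -25.7 permil.)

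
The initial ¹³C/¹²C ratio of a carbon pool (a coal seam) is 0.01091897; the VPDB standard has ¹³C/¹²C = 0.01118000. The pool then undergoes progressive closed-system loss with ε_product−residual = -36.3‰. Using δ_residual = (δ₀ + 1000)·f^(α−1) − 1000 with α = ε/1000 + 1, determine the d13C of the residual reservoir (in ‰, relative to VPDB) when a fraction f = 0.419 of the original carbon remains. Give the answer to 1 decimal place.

δ₀ = (0.01091897/0.01118000 − 1)×1000 = (0.976652 − 1)×1000 = -23.348‰
α − 1 = ε/1000 = -0.0363
f^(α−1) = 0.419^(-0.0363) = 1.032081
δ_res = (-23.348 + 1000) × 1.032081 − 1000 = 1007.984 − 1000 = 7.98‰

8.0‰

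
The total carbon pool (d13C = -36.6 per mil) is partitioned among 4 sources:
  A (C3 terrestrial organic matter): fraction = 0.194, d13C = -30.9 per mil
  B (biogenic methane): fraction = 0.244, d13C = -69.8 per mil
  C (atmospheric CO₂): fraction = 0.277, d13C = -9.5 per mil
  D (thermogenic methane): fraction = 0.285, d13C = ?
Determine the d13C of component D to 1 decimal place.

-38.4 per mil

Isotope mass balance: δ_bulk = Σ fᵢ·δᵢ.
-36.6 = 0.194×(-30.9) + 0.244×(-69.8) + 0.277×(-9.5) + 0.285×δ_D
0.285·δ_D = -36.6 − (-25.657) = -10.943
δ_D = -10.943 / 0.285 = -38.40 per mil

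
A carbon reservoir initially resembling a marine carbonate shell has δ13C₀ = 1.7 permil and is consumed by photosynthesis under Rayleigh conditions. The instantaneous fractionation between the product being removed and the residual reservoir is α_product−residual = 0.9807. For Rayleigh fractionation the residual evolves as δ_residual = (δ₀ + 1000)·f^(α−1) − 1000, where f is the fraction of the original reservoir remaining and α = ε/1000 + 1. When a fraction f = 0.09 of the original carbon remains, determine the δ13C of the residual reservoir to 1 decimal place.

49.4 permil

Rayleigh residual: δ_res = (δ₀ + 1000)·f^(α−1) − 1000
α − 1 = -0.01930
f^(α−1) = 0.09^(-0.01930) = 1.047570
δ_res = (1.7 + 1000) × 1.047570 − 1000 = 1049.351 − 1000 = 49.35 permil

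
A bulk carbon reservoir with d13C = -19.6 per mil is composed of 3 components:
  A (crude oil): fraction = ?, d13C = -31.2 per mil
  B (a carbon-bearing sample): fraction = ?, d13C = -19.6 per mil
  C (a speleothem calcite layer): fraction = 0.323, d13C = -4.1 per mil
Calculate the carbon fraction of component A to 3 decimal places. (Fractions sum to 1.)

Let f_A and f_B be the unknown fractions; fractions sum to 1 so f_A + f_B = 0.677.
Mass balance: Σ fᵢ·δᵢ = δ_bulk ⇒ f_A·(-31.2) + f_B·(-19.6) = -19.6 − (-1.324) = -18.276
Substitute f_B = 0.677 − f_A:
f_A·(-31.2 − -19.6) = -18.276 − 0.677×(-19.6) = -5.006
f_A = -5.006 / -11.6 = 0.4316

0.432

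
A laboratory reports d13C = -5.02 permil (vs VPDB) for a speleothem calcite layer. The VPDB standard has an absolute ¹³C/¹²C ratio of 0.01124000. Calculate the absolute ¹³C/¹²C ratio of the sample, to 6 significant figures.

0.0111836

R_sample = R_standard × (d13C/1000 + 1)
R_sample = 0.01124000 × (-5.02/1000 + 1) = 0.01124000 × 0.994980
R_sample = 0.0111836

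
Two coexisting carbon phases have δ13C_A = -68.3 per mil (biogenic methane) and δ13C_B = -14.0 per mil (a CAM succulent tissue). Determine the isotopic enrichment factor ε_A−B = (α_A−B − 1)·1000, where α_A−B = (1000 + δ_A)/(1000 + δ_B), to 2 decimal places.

α_A−B = (1000 + -68.3) / (1000 + -14.0) = 931.7 / 986.0 = 0.944929
ε_A−B = (0.944929 − 1) × 1000 = -55.071 per mil
(The approximation ε ≈ δ_A − δ_B would give -54.3 per mil.)

-55.07 per mil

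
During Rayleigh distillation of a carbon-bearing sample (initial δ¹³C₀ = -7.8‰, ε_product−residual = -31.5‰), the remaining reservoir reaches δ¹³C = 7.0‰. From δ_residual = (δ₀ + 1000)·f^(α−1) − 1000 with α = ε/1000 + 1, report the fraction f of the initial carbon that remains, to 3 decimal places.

α − 1 = ε/1000 = -0.0315
(δ_res + 1000)/(δ₀ + 1000) = (7.0 + 1000)/(-7.8 + 1000) = 1007.0/992.2 = 1.014916
f = 1.014916^(1/-0.0315) = exp(ln(1.014916)/-0.0315) = exp(0.01481/-0.0315)
f = exp(-0.4700) = 0.6250

0.625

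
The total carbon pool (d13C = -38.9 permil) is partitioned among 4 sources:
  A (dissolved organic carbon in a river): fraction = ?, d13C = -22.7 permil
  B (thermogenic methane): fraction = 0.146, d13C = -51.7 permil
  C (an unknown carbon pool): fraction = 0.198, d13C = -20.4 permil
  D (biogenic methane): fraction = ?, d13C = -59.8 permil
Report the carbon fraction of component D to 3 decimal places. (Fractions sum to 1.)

0.335

Let f_D and f_A be the unknown fractions; fractions sum to 1 so f_D + f_A = 0.656.
Mass balance: Σ fᵢ·δᵢ = δ_bulk ⇒ f_D·(-59.8) + f_A·(-22.7) = -38.9 − (-11.587) = -27.313
Substitute f_A = 0.656 − f_D:
f_D·(-59.8 − -22.7) = -27.313 − 0.656×(-22.7) = -12.421
f_D = -12.421 / -37.1 = 0.3348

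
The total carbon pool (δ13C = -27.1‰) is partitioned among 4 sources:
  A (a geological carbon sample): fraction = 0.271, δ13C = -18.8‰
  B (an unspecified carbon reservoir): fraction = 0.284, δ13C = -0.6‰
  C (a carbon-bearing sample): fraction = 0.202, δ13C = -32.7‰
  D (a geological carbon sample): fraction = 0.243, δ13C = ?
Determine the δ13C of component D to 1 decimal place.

-62.7‰

Isotope mass balance: δ_bulk = Σ fᵢ·δᵢ.
-27.1 = 0.271×(-18.8) + 0.284×(-0.6) + 0.202×(-32.7) + 0.243×δ_D
0.243·δ_D = -27.1 − (-11.871) = -15.229
δ_D = -15.229 / 0.243 = -62.67‰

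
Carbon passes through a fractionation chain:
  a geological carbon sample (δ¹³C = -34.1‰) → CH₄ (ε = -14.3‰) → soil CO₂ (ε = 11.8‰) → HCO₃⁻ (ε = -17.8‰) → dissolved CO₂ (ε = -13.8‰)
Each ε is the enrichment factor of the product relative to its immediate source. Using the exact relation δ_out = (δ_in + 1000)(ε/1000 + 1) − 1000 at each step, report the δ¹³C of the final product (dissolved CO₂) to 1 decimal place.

-66.9‰

step 1: δ = (-34.10 + 1000)·(-14.3/1000 + 1) − 1000 = -47.91‰
step 2: δ = (-47.91 + 1000)·(11.8/1000 + 1) − 1000 = -36.68‰
step 3: δ = (-36.68 + 1000)·(-17.8/1000 + 1) − 1000 = -53.82‰
step 4: δ = (-53.82 + 1000)·(-13.8/1000 + 1) − 1000 = -66.88‰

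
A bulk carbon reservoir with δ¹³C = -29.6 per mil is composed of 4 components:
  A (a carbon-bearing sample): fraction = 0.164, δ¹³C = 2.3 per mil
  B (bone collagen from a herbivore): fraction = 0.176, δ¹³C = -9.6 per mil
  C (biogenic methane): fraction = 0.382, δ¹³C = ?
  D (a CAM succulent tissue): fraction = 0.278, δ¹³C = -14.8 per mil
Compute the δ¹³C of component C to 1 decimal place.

-63.3 per mil

Isotope mass balance: δ_bulk = Σ fᵢ·δᵢ.
-29.6 = 0.164×(2.3) + 0.176×(-9.6) + 0.382×δ_C + 0.278×(-14.8)
0.382·δ_C = -29.6 − (-5.427) = -24.173
δ_C = -24.173 / 0.382 = -63.28 per mil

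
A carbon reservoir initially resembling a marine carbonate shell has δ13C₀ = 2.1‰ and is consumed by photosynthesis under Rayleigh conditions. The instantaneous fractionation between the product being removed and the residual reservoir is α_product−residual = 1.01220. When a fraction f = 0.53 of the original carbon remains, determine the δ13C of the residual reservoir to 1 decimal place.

-5.6‰

Rayleigh residual: δ_res = (δ₀ + 1000)·f^(α−1) − 1000
α − 1 = 0.01220
f^(α−1) = 0.53^(0.01220) = 0.992284
δ_res = (2.1 + 1000) × 0.992284 − 1000 = 994.368 − 1000 = -5.63‰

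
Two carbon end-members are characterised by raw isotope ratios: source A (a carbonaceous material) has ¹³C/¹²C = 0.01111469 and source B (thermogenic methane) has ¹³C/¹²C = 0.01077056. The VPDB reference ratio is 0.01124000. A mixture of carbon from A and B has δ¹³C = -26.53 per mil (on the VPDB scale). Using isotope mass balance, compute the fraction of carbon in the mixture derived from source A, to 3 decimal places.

0.498

δ_A = (0.01111469/0.01124000 − 1)×1000 = (0.988851 − 1)×1000 = -11.149 per mil
δ_B = (0.01077056/0.01124000 − 1)×1000 = (0.958235 − 1)×1000 = -41.765 per mil
f_A = (δ_mix − δ_B)/(δ_A − δ_B) = (-26.53 − (-41.765))/(-11.149 − (-41.765))
f_A = 15.235 / 30.617 = 0.4976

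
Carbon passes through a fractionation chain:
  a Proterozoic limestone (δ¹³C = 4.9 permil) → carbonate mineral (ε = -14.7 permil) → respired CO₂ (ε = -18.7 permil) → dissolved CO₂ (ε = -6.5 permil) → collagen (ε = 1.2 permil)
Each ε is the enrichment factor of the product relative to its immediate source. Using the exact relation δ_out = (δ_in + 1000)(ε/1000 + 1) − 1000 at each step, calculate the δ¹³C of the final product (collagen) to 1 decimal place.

-33.5 permil

step 1: δ = (4.90 + 1000)·(-14.7/1000 + 1) − 1000 = -9.87 permil
step 2: δ = (-9.87 + 1000)·(-18.7/1000 + 1) − 1000 = -28.39 permil
step 3: δ = (-28.39 + 1000)·(-6.5/1000 + 1) − 1000 = -34.70 permil
step 4: δ = (-34.70 + 1000)·(1.2/1000 + 1) − 1000 = -33.54 permil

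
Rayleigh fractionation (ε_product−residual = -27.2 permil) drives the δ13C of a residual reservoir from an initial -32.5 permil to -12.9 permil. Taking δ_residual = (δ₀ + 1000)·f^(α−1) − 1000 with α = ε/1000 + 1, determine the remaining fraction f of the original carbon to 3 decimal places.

0.478

α − 1 = ε/1000 = -0.0272
(δ_res + 1000)/(δ₀ + 1000) = (-12.9 + 1000)/(-32.5 + 1000) = 987.1/967.5 = 1.020258
f = 1.020258^(1/-0.0272) = exp(ln(1.020258)/-0.0272) = exp(0.02006/-0.0272)
f = exp(-0.7374) = 0.4784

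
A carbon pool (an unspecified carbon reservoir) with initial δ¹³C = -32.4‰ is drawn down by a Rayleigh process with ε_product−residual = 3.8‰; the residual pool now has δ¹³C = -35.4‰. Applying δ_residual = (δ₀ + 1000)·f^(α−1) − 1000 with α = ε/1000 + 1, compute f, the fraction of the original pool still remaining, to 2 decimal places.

α − 1 = ε/1000 = 0.0038
(δ_res + 1000)/(δ₀ + 1000) = (-35.4 + 1000)/(-32.4 + 1000) = 964.6/967.6 = 0.996900
f = 0.996900^(1/0.0038) = exp(ln(0.996900)/0.0038) = exp(-0.00311/0.0038)
f = exp(-0.8172) = 0.4417

0.44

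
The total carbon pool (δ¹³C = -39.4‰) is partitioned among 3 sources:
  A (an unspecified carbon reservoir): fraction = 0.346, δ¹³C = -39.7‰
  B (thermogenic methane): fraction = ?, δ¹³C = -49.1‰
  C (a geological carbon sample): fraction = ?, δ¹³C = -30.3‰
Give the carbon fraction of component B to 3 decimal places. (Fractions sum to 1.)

Let f_B and f_C be the unknown fractions; fractions sum to 1 so f_B + f_C = 0.654.
Mass balance: Σ fᵢ·δᵢ = δ_bulk ⇒ f_B·(-49.1) + f_C·(-30.3) = -39.4 − (-13.736) = -25.664
Substitute f_C = 0.654 − f_B:
f_B·(-49.1 − -30.3) = -25.664 − 0.654×(-30.3) = -5.848
f_B = -5.848 / -18.8 = 0.3110

0.311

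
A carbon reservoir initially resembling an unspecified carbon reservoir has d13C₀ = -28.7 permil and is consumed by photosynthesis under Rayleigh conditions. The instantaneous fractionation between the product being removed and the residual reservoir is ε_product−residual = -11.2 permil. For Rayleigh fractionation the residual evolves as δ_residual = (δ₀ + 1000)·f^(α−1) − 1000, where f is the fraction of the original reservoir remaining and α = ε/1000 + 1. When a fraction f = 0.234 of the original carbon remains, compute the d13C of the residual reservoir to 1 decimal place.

-12.8 permil

Rayleigh residual: δ_res = (δ₀ + 1000)·f^(α−1) − 1000
α = ε/1000 + 1 = 0.98880, so α − 1 = -0.01120
f^(α−1) = 0.234^(-0.01120) = 1.016400
δ_res = (-28.7 + 1000) × 1.016400 − 1000 = 987.230 − 1000 = -12.77 permil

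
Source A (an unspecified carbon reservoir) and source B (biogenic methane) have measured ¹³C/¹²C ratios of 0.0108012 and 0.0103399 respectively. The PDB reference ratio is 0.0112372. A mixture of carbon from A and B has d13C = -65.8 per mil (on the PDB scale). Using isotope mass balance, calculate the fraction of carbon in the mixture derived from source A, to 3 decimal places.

δ_A = (0.0108012/0.0112372 − 1)×1000 = (0.961200 − 1)×1000 = -38.800 per mil
δ_B = (0.0103399/0.0112372 − 1)×1000 = (0.920149 − 1)×1000 = -79.851 per mil
f_A = (δ_mix − δ_B)/(δ_A − δ_B) = (-65.8 − (-79.851))/(-38.800 − (-79.851))
f_A = 14.051 / 41.051 = 0.3423

0.342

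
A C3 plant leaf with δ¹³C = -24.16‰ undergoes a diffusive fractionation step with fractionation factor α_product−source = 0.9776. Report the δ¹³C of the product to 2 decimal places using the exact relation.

δ_product = (δ_source + 1000)·α − 1000
δ_product = (-24.16 + 1000) × 0.9776 − 1000
δ_product = 953.981 − 1000 = -46.019‰

-46.02‰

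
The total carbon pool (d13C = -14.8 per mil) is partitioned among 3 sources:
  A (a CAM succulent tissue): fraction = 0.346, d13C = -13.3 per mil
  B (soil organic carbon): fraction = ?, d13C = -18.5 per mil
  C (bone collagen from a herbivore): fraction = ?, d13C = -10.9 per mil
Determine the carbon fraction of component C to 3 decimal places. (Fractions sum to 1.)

Let f_C and f_B be the unknown fractions; fractions sum to 1 so f_C + f_B = 0.654.
Mass balance: Σ fᵢ·δᵢ = δ_bulk ⇒ f_C·(-10.9) + f_B·(-18.5) = -14.8 − (-4.602) = -10.198
Substitute f_B = 0.654 − f_C:
f_C·(-10.9 − -18.5) = -10.198 − 0.654×(-18.5) = 1.901
f_C = 1.901 / 7.6 = 0.2501

0.250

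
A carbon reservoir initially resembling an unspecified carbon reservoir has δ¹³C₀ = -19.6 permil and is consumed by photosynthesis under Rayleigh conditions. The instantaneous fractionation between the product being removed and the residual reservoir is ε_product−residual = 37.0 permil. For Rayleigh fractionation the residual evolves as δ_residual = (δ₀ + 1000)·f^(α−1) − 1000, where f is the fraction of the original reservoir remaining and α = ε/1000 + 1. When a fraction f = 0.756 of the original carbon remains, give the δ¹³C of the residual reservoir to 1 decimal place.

-29.7 permil

Rayleigh residual: δ_res = (δ₀ + 1000)·f^(α−1) − 1000
α = ε/1000 + 1 = 1.03700, so α − 1 = 0.03700
f^(α−1) = 0.756^(0.03700) = 0.989704
δ_res = (-19.6 + 1000) × 0.989704 − 1000 = 970.306 − 1000 = -29.69 permil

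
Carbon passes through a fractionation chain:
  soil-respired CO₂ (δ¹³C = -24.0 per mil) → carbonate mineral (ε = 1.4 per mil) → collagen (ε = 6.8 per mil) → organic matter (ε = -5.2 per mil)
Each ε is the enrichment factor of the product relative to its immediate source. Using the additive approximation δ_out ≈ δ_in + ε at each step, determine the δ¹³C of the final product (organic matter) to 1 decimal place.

-21.0 per mil

step 1: δ ≈ -24.0 + (1.4) = -22.6 per mil
step 2: δ ≈ -22.6 + (6.8) = -15.8 per mil
step 3: δ ≈ -15.8 + (-5.2) = -21.0 per mil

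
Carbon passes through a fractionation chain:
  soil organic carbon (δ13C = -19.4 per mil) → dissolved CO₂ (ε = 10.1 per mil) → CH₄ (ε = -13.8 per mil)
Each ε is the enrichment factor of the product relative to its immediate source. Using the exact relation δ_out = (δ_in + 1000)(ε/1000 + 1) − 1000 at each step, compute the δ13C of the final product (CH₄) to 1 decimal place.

step 1: δ = (-19.40 + 1000)·(10.1/1000 + 1) − 1000 = -9.50 per mil
step 2: δ = (-9.50 + 1000)·(-13.8/1000 + 1) − 1000 = -23.16 per mil

-23.2 per mil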